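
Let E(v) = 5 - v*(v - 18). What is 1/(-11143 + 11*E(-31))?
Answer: -1/27797 ≈ -3.5975e-5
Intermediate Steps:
E(v) = 5 - v*(-18 + v)
1/(-11143 + 11*E(-31)) = 1/(-11143 + 11*(5 - 1*(-31)² + 18*(-31))) = 1/(-11143 + 11*(5 - 1*961 - 558)) = 1/(-11143 + 11*(5 - 961 - 558)) = 1/(-11143 + 11*(-1514)) = 1/(-11143 - 16654) = 1/(-27797) = -1/27797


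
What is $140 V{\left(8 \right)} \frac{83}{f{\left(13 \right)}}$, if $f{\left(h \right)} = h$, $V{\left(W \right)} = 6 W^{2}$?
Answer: $\frac{4462080}{13} \approx 3.4324 \cdot 10^{5}$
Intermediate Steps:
$140 V{\left(8 \right)} \frac{83}{f{\left(13 \right)}} = 140 \cdot 6 \cdot 8^{2} \cdot \frac{83}{13} = 140 \cdot 6 \cdot 64 \cdot 83 \cdot \frac{1}{13} = 140 \cdot 384 \cdot \frac{83}{13} = 53760 \cdot \frac{83}{13} = \frac{4462080}{13}$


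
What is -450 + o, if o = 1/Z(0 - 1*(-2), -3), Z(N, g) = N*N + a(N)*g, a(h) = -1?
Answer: -3149/7 ≈ -449.86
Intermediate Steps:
Z(N, g) = N² - g (Z(N, g) = N*N - g = N² - g)
o = ⅐ (o = 1/((0 - 1*(-2))² - 1*(-3)) = 1/((0 + 2)² + 3) = 1/(2² + 3) = 1/(4 + 3) = 1/7 = ⅐ ≈ 0.14286)
-450 + o = -450 + ⅐ = -3149/7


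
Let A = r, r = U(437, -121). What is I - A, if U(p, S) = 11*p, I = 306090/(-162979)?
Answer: -783746143/162979 ≈ -4808.9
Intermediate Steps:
I = -306090/162979 (I = 306090*(-1/162979) = -306090/162979 ≈ -1.8781)
r = 4807 (r = 11*437 = 4807)
A = 4807
I - A = -306090/162979 - 1*4807 = -306090/162979 - 4807 = -783746143/162979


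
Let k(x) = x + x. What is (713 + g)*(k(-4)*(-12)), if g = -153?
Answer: 53760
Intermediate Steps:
k(x) = 2*x
(713 + g)*(k(-4)*(-12)) = (713 - 153)*((2*(-4))*(-12)) = 560*(-8*(-12)) = 560*96 = 53760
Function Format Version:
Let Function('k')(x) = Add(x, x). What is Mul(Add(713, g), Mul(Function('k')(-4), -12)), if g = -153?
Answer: 53760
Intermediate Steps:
Function('k')(x) = Mul(2, x)
Mul(Add(713, g), Mul(Function('k')(-4), -12)) = Mul(Add(713, -153), Mul(Mul(2, -4), -12)) = Mul(560, Mul(-8, -12)) = Mul(560, 96) = 53760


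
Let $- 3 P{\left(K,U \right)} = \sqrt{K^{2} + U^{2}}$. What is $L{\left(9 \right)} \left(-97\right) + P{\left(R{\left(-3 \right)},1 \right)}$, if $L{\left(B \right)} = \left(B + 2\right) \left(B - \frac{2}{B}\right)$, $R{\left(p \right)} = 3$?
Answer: $- \frac{84293}{9} - \frac{\sqrt{10}}{3} \approx -9366.9$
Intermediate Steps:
$P{\left(K,U \right)} = - \frac{\sqrt{K^{2} + U^{2}}}{3}$
$L{\left(B \right)} = \left(2 + B\right) \left(B - \frac{2}{B}\right)$
$L{\left(9 \right)} \left(-97\right) + P{\left(R{\left(-3 \right)},1 \right)} = \left(-2 + 9^{2} - \frac{4}{9} + 2 \cdot 9\right) \left(-97\right) - \frac{\sqrt{3^{2} + 1^{2}}}{3} = \left(-2 + 81 - \frac{4}{9} + 18\right) \left(-97\right) - \frac{\sqrt{9 + 1}}{3} = \left(-2 + 81 - \frac{4}{9} + 18\right) \left(-97\right) - \frac{\sqrt{10}}{3} = \frac{869}{9} \left(-97\right) - \frac{\sqrt{10}}{3} = - \frac{84293}{9} - \frac{\sqrt{10}}{3}$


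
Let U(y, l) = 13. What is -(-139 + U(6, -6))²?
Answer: -15876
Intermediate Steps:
-(-139 + U(6, -6))² = -(-139 + 13)² = -1*(-126)² = -1*15876 = -15876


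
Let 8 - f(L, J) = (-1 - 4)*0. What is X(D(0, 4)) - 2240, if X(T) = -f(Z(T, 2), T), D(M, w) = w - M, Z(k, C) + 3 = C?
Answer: -2248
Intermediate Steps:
Z(k, C) = -3 + C
f(L, J) = 8 (f(L, J) = 8 - (-1 - 4)*0 = 8 - (-5)*0 = 8 - 1*0 = 8 + 0 = 8)
X(T) = -8 (X(T) = -1*8 = -8)
X(D(0, 4)) - 2240 = -8 - 2240 = -2248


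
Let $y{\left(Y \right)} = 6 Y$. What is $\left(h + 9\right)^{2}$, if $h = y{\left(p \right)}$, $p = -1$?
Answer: $9$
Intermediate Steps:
$h = -6$ ($h = 6 \left(-1\right) = -6$)
$\left(h + 9\right)^{2} = \left(-6 + 9\right)^{2} = 3^{2} = 9$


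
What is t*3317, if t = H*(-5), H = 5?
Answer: -82925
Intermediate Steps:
t = -25 (t = 5*(-5) = -25)
t*3317 = -25*3317 = -82925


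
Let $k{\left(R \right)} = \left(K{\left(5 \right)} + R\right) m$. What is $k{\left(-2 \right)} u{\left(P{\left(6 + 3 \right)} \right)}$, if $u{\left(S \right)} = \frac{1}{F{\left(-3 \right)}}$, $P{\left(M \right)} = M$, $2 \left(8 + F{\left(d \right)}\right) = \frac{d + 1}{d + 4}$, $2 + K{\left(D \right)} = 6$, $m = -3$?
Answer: $\frac{2}{3} \approx 0.66667$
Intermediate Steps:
$K{\left(D \right)} = 4$ ($K{\left(D \right)} = -2 + 6 = 4$)
$F{\left(d \right)} = -8 + \frac{1 + d}{2 \left(4 + d\right)}$ ($F{\left(d \right)} = -8 + \frac{\left(d + 1\right) \frac{1}{d + 4}}{2} = -8 + \frac{\left(1 + d\right) \frac{1}{4 + d}}{2} = -8 + \frac{\frac{1}{4 + d} \left(1 + d\right)}{2} = -8 + \frac{1 + d}{2 \left(4 + d\right)}$)
$u{\left(S \right)} = - \frac{1}{9}$ ($u{\left(S \right)} = \frac{1}{\frac{3}{2} \frac{1}{4 - 3} \left(-21 - -15\right)} = \frac{1}{\frac{3}{2} \cdot 1^{-1} \left(-21 + 15\right)} = \frac{1}{\frac{3}{2} \cdot 1 \left(-6\right)} = \frac{1}{-9} = - \frac{1}{9}$)
$k{\left(R \right)} = -12 - 3 R$ ($k{\left(R \right)} = \left(4 + R\right) \left(-3\right) = -12 - 3 R$)
$k{\left(-2 \right)} u{\left(P{\left(6 + 3 \right)} \right)} = \left(-12 - -6\right) \left(- \frac{1}{9}\right) = \left(-12 + 6\right) \left(- \frac{1}{9}\right) = \left(-6\right) \left(- \frac{1}{9}\right) = \frac{2}{3}$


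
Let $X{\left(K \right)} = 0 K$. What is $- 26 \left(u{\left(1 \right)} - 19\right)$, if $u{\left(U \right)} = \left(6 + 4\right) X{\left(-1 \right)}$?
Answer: $494$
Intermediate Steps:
$X{\left(K \right)} = 0$
$u{\left(U \right)} = 0$ ($u{\left(U \right)} = \left(6 + 4\right) 0 = 10 \cdot 0 = 0$)
$- 26 \left(u{\left(1 \right)} - 19\right) = - 26 \left(0 - 19\right) = \left(-26\right) \left(-19\right) = 494$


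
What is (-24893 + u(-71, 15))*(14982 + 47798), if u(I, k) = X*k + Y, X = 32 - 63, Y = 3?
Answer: -1591786900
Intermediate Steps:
X = -31
u(I, k) = 3 - 31*k (u(I, k) = -31*k + 3 = 3 - 31*k)
(-24893 + u(-71, 15))*(14982 + 47798) = (-24893 + (3 - 31*15))*(14982 + 47798) = (-24893 + (3 - 465))*62780 = (-24893 - 462)*62780 = -25355*62780 = -1591786900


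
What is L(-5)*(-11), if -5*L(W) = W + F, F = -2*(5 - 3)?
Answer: -99/5 ≈ -19.800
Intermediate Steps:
F = -4 (F = -2*2 = -4)
L(W) = 4/5 - W/5 (L(W) = -(W - 4)/5 = -(-4 + W)/5 = 4/5 - W/5)
L(-5)*(-11) = (4/5 - 1/5*(-5))*(-11) = (4/5 + 1)*(-11) = (9/5)*(-11) = -99/5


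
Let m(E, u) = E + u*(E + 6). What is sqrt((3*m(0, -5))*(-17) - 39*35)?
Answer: sqrt(165) ≈ 12.845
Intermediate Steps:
m(E, u) = E + u*(6 + E)
sqrt((3*m(0, -5))*(-17) - 39*35) = sqrt((3*(0 + 6*(-5) + 0*(-5)))*(-17) - 39*35) = sqrt((3*(0 - 30 + 0))*(-17) - 1365) = sqrt((3*(-30))*(-17) - 1365) = sqrt(-90*(-17) - 1365) = sqrt(1530 - 1365) = sqrt(165)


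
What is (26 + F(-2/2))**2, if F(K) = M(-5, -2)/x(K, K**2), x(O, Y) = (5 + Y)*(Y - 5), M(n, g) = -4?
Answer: 24649/36 ≈ 684.69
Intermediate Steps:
x(O, Y) = (-5 + Y)*(5 + Y) (x(O, Y) = (5 + Y)*(-5 + Y) = (-5 + Y)*(5 + Y))
F(K) = -4/(-25 + K**4) (F(K) = -4/(-25 + (K**2)**2) = -4/(-25 + K**4))
(26 + F(-2/2))**2 = (26 - 4/(-25 + (-2/2)**4))**2 = (26 - 4/(-25 + (-2*1/2)**4))**2 = (26 - 4/(-25 + (-1)**4))**2 = (26 - 4/(-25 + 1))**2 = (26 - 4/(-24))**2 = (26 - 4*(-1/24))**2 = (26 + 1/6)**2 = (157/6)**2 = 24649/36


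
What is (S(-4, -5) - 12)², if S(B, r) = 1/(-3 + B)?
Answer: 7225/49 ≈ 147.45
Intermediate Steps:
(S(-4, -5) - 12)² = (1/(-3 - 4) - 12)² = (1/(-7) - 12)² = (-⅐ - 12)² = (-85/7)² = 7225/49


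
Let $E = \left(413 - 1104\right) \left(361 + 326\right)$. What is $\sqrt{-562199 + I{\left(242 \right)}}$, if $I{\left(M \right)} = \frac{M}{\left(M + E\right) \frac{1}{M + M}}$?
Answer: $\frac{i \sqrt{5062638526166287}}{94895} \approx 749.8 i$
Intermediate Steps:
$E = -474717$ ($E = \left(-691\right) 687 = -474717$)
$I{\left(M \right)} = \frac{2 M^{2}}{-474717 + M}$ ($I{\left(M \right)} = \frac{M}{\left(M - 474717\right) \frac{1}{M + M}} = \frac{M}{\left(-474717 + M\right) \frac{1}{2 M}} = \frac{M}{\frac{1}{2} \frac{1}{M} \left(-474717 + M\right)} = M \frac{2 M}{-474717 + M} = \frac{2 M^{2}}{-474717 + M}$)
$\sqrt{-562199 + I{\left(242 \right)}} = \sqrt{-562199 + \frac{2 \cdot 242^{2}}{-474717 + 242}} = \sqrt{-562199 + 2 \cdot 58564 \frac{1}{-474475}} = \sqrt{-562199 + 2 \cdot 58564 \left(- \frac{1}{474475}\right)} = \sqrt{-562199 - \frac{117128}{474475}} = \sqrt{- \frac{266749487653}{474475}} = \frac{i \sqrt{5062638526166287}}{94895}$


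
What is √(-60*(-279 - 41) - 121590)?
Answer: I*√102390 ≈ 319.98*I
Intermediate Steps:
√(-60*(-279 - 41) - 121590) = √(-60*(-320) - 121590) = √(19200 - 121590) = √(-102390) = I*√102390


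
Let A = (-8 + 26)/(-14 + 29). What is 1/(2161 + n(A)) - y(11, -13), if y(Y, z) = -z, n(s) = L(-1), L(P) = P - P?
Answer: -28092/2161 ≈ -13.000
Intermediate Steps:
A = 6/5 (A = 18/15 = 18*(1/15) = 6/5 ≈ 1.2000)
L(P) = 0
n(s) = 0
1/(2161 + n(A)) - y(11, -13) = 1/(2161 + 0) - (-1)*(-13) = 1/2161 - 1*13 = 1/2161 - 13 = -28092/2161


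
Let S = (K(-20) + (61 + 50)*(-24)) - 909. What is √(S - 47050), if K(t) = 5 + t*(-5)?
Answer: I*√50518 ≈ 224.76*I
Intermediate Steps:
K(t) = 5 - 5*t
S = -3468 (S = ((5 - 5*(-20)) + (61 + 50)*(-24)) - 909 = ((5 + 100) + 111*(-24)) - 909 = (105 - 2664) - 909 = -2559 - 909 = -3468)
√(S - 47050) = √(-3468 - 47050) = √(-50518) = I*√50518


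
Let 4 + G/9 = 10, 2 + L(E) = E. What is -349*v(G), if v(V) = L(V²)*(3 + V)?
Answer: -57968202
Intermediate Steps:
L(E) = -2 + E
G = 54 (G = -36 + 9*10 = -36 + 90 = 54)
v(V) = (-2 + V²)*(3 + V)
-349*v(G) = -349*(-2 + 54²)*(3 + 54) = -349*(-2 + 2916)*57 = -1016986*57 = -349*166098 = -57968202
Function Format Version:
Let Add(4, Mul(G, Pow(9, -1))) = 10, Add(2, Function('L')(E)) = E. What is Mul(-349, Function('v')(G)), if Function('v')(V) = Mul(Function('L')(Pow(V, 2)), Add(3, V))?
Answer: -57968202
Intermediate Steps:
Function('L')(E) = Add(-2, E)
G = 54 (G = Add(-36, Mul(9, 10)) = Add(-36, 90) = 54)
Function('v')(V) = Mul(Add(-2, Pow(V, 2)), Add(3, V))
Mul(-349, Function('v')(G)) = Mul(-349, Mul(Add(-2, Pow(54, 2)), Add(3, 54))) = Mul(-349, Mul(Add(-2, 2916), 57)) = Mul(-349, Mul(2914, 57)) = Mul(-349, 166098) = -57968202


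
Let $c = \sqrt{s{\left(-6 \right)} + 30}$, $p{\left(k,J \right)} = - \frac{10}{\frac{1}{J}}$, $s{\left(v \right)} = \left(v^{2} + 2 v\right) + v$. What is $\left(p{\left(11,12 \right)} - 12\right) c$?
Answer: $- 528 \sqrt{3} \approx -914.52$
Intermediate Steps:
$s{\left(v \right)} = v^{2} + 3 v$
$p{\left(k,J \right)} = - 10 J$
$c = 4 \sqrt{3}$ ($c = \sqrt{- 6 \left(3 - 6\right) + 30} = \sqrt{\left(-6\right) \left(-3\right) + 30} = \sqrt{18 + 30} = \sqrt{48} = 4 \sqrt{3} \approx 6.9282$)
$\left(p{\left(11,12 \right)} - 12\right) c = \left(\left(-10\right) 12 - 12\right) 4 \sqrt{3} = \left(-120 - 12\right) 4 \sqrt{3} = - 132 \cdot 4 \sqrt{3} = - 528 \sqrt{3}$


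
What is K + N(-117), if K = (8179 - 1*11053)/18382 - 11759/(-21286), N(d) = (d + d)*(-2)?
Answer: 91636833955/195639626 ≈ 468.40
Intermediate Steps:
N(d) = -4*d (N(d) = (2*d)*(-2) = -4*d)
K = 77488987/195639626 (K = (8179 - 11053)*(1/18382) - 11759*(-1/21286) = -2874*1/18382 + 11759/21286 = -1437/9191 + 11759/21286 = 77488987/195639626 ≈ 0.39608)
K + N(-117) = 77488987/195639626 - 4*(-117) = 77488987/195639626 + 468 = 91636833955/195639626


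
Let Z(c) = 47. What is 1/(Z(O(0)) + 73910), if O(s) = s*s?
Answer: 1/73957 ≈ 1.3521e-5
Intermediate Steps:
O(s) = s²
1/(Z(O(0)) + 73910) = 1/(47 + 73910) = 1/73957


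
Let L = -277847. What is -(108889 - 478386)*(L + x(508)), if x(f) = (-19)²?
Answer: -102530244542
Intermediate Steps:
x(f) = 361
-(108889 - 478386)*(L + x(508)) = -(108889 - 478386)*(-277847 + 361) = -(-369497)*(-277486) = -1*102530244542 = -102530244542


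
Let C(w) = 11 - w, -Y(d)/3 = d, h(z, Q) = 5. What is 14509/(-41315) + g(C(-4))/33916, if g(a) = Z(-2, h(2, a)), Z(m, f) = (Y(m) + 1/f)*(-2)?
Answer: -49259955/140123954 ≈ -0.35155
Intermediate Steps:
Y(d) = -3*d
Z(m, f) = -2/f + 6*m (Z(m, f) = (-3*m + 1/f)*(-2) = (1/f - 3*m)*(-2) = -2/f + 6*m)
g(a) = -62/5 (g(a) = -2/5 + 6*(-2) = -2*⅕ - 12 = -⅖ - 12 = -62/5)
14509/(-41315) + g(C(-4))/33916 = 14509/(-41315) - 62/5/33916 = 14509*(-1/41315) - 62/5*1/33916 = -14509/41315 - 31/84790 = -49259955/140123954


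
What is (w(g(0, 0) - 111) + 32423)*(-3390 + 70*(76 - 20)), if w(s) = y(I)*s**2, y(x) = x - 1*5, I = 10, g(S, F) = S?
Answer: 49834840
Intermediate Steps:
y(x) = -5 + x (y(x) = x - 5 = -5 + x)
w(s) = 5*s**2 (w(s) = (-5 + 10)*s**2 = 5*s**2)
(w(g(0, 0) - 111) + 32423)*(-3390 + 70*(76 - 20)) = (5*(0 - 111)**2 + 32423)*(-3390 + 70*(76 - 20)) = (5*(-111)**2 + 32423)*(-3390 + 70*56) = (5*12321 + 32423)*(-3390 + 3920) = (61605 + 32423)*530 = 94028*530 = 49834840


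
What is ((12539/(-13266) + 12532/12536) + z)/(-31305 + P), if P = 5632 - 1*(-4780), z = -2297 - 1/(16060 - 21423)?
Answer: 128037577763366/1164628986270849 ≈ 0.10994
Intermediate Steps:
z = -12318810/5363 (z = -2297 - 1/(-5363) = -2297 - 1*(-1/5363) = -2297 + 1/5363 = -12318810/5363 ≈ -2297.0)
P = 10412 (P = 5632 + 4780 = 10412)
((12539/(-13266) + 12532/12536) + z)/(-31305 + P) = ((12539/(-13266) + 12532/12536) - 12318810/5363)/(-31305 + 10412) = ((12539*(-1/13266) + 12532*(1/12536)) - 12318810/5363)/(-20893) = ((-12539/13266 + 3133/3134) - 12318810/5363)*(-1/20893) = (566288/10393911 - 12318810/5363)*(-1/20893) = -128037577763366/55742544693*(-1/20893) = 128037577763366/1164628986270849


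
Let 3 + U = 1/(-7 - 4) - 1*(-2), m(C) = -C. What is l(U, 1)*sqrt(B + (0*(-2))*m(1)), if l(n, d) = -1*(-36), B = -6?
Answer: 36*I*sqrt(6) ≈ 88.182*I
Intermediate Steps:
U = -12/11 (U = -3 + (1/(-7 - 4) - 1*(-2)) = -3 + (1/(-11) + 2) = -3 + (-1/11 + 2) = -3 + 21/11 = -12/11 ≈ -1.0909)
l(n, d) = 36
l(U, 1)*sqrt(B + (0*(-2))*m(1)) = 36*sqrt(-6 + (0*(-2))*(-1*1)) = 36*sqrt(-6 + 0*(-1)) = 36*sqrt(-6 + 0) = 36*sqrt(-6) = 36*(I*sqrt(6)) = 36*I*sqrt(6)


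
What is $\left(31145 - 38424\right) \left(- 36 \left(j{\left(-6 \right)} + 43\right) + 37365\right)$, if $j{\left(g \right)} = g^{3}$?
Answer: $-317313447$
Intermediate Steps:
$\left(31145 - 38424\right) \left(- 36 \left(j{\left(-6 \right)} + 43\right) + 37365\right) = \left(31145 - 38424\right) \left(- 36 \left(\left(-6\right)^{3} + 43\right) + 37365\right) = - 7279 \left(- 36 \left(-216 + 43\right) + 37365\right) = - 7279 \left(\left(-36\right) \left(-173\right) + 37365\right) = - 7279 \left(6228 + 37365\right) = \left(-7279\right) 43593 = -317313447$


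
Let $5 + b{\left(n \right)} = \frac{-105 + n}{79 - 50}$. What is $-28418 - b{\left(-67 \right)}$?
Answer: $- \frac{823805}{29} \approx -28407.0$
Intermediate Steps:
$b{\left(n \right)} = - \frac{250}{29} + \frac{n}{29}$ ($b{\left(n \right)} = -5 + \frac{-105 + n}{79 - 50} = -5 + \frac{-105 + n}{29} = -5 + \left(-105 + n\right) \frac{1}{29} = -5 + \left(- \frac{105}{29} + \frac{n}{29}\right) = - \frac{250}{29} + \frac{n}{29}$)
$-28418 - b{\left(-67 \right)} = -28418 - \left(- \frac{250}{29} + \frac{1}{29} \left(-67\right)\right) = -28418 - \left(- \frac{250}{29} - \frac{67}{29}\right) = -28418 - - \frac{317}{29} = -28418 + \frac{317}{29} = - \frac{823805}{29}$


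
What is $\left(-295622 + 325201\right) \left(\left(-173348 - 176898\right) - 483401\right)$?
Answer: $-24658444613$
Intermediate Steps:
$\left(-295622 + 325201\right) \left(\left(-173348 - 176898\right) - 483401\right) = 29579 \left(\left(-173348 - 176898\right) - 483401\right) = 29579 \left(-350246 - 483401\right) = 29579 \left(-833647\right) = -24658444613$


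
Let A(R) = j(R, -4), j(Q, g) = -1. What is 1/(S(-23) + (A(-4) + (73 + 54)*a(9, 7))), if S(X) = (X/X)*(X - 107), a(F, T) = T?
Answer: 1/758 ≈ 0.0013193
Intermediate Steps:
A(R) = -1
S(X) = -107 + X (S(X) = 1*(-107 + X) = -107 + X)
1/(S(-23) + (A(-4) + (73 + 54)*a(9, 7))) = 1/((-107 - 23) + (-1 + (73 + 54)*7)) = 1/(-130 + (-1 + 127*7)) = 1/(-130 + (-1 + 889)) = 1/(-130 + 888) = 1/758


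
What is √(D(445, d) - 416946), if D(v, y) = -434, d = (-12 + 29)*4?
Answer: 2*I*√104345 ≈ 646.05*I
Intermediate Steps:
d = 68 (d = 17*4 = 68)
√(D(445, d) - 416946) = √(-434 - 416946) = √(-417380) = 2*I*√104345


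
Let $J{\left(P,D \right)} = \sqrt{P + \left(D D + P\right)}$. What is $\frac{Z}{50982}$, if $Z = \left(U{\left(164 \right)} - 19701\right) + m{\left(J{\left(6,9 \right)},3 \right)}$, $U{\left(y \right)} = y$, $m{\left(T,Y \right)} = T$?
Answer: $- \frac{19537}{50982} + \frac{\sqrt{93}}{50982} \approx -0.38302$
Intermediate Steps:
$J{\left(P,D \right)} = \sqrt{D^{2} + 2 P}$ ($J{\left(P,D \right)} = \sqrt{P + \left(D^{2} + P\right)} = \sqrt{P + \left(P + D^{2}\right)} = \sqrt{D^{2} + 2 P}$)
$Z = -19537 + \sqrt{93}$ ($Z = \left(164 - 19701\right) + \sqrt{9^{2} + 2 \cdot 6} = -19537 + \sqrt{81 + 12} = -19537 + \sqrt{93} \approx -19527.0$)
$\frac{Z}{50982} = \frac{-19537 + \sqrt{93}}{50982} = \left(-19537 + \sqrt{93}\right) \frac{1}{50982} = - \frac{19537}{50982} + \frac{\sqrt{93}}{50982}$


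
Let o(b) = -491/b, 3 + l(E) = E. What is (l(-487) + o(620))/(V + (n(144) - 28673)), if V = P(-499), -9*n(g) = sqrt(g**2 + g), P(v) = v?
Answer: 19972748367/1187152430080 - 912873*sqrt(145)/1187152430080 ≈ 0.016815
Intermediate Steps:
l(E) = -3 + E
n(g) = -sqrt(g + g**2)/9 (n(g) = -sqrt(g**2 + g)/9 = -sqrt(g + g**2)/9)
V = -499
(l(-487) + o(620))/(V + (n(144) - 28673)) = ((-3 - 487) - 491/620)/(-499 + (-12*sqrt(1 + 144)/9 - 28673)) = (-490 - 491*1/620)/(-499 + (-12*sqrt(145)/9 - 28673)) = (-490 - 491/620)/(-499 + (-4*sqrt(145)/3 - 28673)) = -304291/(620*(-499 + (-4*sqrt(145)/3 - 28673))) = -304291/(620*(-499 + (-28673 - 4*sqrt(145)/3))) = -304291/(620*(-29172 - 4*sqrt(145)/3))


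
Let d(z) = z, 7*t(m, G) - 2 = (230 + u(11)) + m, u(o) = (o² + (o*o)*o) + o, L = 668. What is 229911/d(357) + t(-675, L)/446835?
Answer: 2282940749/3544891 ≈ 644.01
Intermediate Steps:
u(o) = o + o² + o³ (u(o) = (o² + o²*o) + o = (o² + o³) + o = o + o² + o³)
t(m, G) = 1695/7 + m/7 (t(m, G) = 2/7 + ((230 + 11*(1 + 11 + 11²)) + m)/7 = 2/7 + ((230 + 11*(1 + 11 + 121)) + m)/7 = 2/7 + ((230 + 11*133) + m)/7 = 2/7 + ((230 + 1463) + m)/7 = 2/7 + (1693 + m)/7 = 2/7 + (1693/7 + m/7) = 1695/7 + m/7)
229911/d(357) + t(-675, L)/446835 = 229911/357 + (1695/7 + (⅐)*(-675))/446835 = 229911*(1/357) + (1695/7 - 675/7)*(1/446835) = 76637/119 + (1020/7)*(1/446835) = 76637/119 + 68/208523 = 2282940749/3544891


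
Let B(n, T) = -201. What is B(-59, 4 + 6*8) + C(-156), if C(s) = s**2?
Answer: 24135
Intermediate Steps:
B(-59, 4 + 6*8) + C(-156) = -201 + (-156)**2 = -201 + 24336 = 24135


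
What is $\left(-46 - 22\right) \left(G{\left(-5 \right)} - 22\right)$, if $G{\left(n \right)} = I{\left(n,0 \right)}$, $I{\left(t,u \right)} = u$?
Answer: $1496$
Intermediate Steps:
$G{\left(n \right)} = 0$
$\left(-46 - 22\right) \left(G{\left(-5 \right)} - 22\right) = \left(-46 - 22\right) \left(0 - 22\right) = \left(-68\right) \left(-22\right) = 1496$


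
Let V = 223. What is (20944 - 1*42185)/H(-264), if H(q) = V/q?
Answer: 5607624/223 ≈ 25146.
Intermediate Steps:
H(q) = 223/q
(20944 - 1*42185)/H(-264) = (20944 - 1*42185)/((223/(-264))) = (20944 - 42185)/((223*(-1/264))) = -21241/(-223/264) = -21241*(-264/223) = 5607624/223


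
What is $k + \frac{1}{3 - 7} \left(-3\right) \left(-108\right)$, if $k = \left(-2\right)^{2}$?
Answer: $-77$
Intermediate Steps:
$k = 4$
$k + \frac{1}{3 - 7} \left(-3\right) \left(-108\right) = 4 + \frac{1}{3 - 7} \left(-3\right) \left(-108\right) = 4 + \frac{1}{-4} \left(-3\right) \left(-108\right) = 4 + \left(- \frac{1}{4}\right) \left(-3\right) \left(-108\right) = 4 + \frac{3}{4} \left(-108\right) = 4 - 81 = -77$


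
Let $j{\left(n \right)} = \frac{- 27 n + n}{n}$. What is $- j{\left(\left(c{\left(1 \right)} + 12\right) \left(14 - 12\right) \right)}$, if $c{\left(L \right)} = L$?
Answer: $26$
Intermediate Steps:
$j{\left(n \right)} = -26$ ($j{\left(n \right)} = \frac{\left(-26\right) n}{n} = -26$)
$- j{\left(\left(c{\left(1 \right)} + 12\right) \left(14 - 12\right) \right)} = \left(-1\right) \left(-26\right) = 26$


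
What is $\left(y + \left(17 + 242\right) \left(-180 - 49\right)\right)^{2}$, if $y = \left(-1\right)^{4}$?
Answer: $3517676100$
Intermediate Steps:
$y = 1$
$\left(y + \left(17 + 242\right) \left(-180 - 49\right)\right)^{2} = \left(1 + \left(17 + 242\right) \left(-180 - 49\right)\right)^{2} = \left(1 + 259 \left(-229\right)\right)^{2} = \left(1 - 59311\right)^{2} = \left(-59310\right)^{2} = 3517676100$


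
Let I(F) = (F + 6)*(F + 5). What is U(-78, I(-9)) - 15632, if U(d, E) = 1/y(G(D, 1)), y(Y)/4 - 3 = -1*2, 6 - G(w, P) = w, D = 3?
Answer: -62527/4 ≈ -15632.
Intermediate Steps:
G(w, P) = 6 - w
y(Y) = 4 (y(Y) = 12 + 4*(-1*2) = 12 + 4*(-2) = 12 - 8 = 4)
I(F) = (5 + F)*(6 + F) (I(F) = (6 + F)*(5 + F) = (5 + F)*(6 + F))
U(d, E) = ¼ (U(d, E) = 1/4 = ¼)
U(-78, I(-9)) - 15632 = ¼ - 15632 = -62527/4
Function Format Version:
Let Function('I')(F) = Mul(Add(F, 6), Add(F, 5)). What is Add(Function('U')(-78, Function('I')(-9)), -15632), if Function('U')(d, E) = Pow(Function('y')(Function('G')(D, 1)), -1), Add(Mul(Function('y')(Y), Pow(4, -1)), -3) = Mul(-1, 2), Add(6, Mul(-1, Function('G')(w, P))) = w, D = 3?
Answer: Rational(-62527, 4) ≈ -15632.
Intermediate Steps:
Function('G')(w, P) = Add(6, Mul(-1, w))
Function('y')(Y) = 4 (Function('y')(Y) = Add(12, Mul(4, Mul(-1, 2))) = Add(12, Mul(4, -2)) = Add(12, -8) = 4)
Function('I')(F) = Mul(Add(5, F), Add(6, F)) (Function('I')(F) = Mul(Add(6, F), Add(5, F)) = Mul(Add(5, F), Add(6, F)))
Function('U')(d, E) = Rational(1, 4) (Function('U')(d, E) = Pow(4, -1) = Rational(1, 4))
Add(Function('U')(-78, Function('I')(-9)), -15632) = Add(Rational(1, 4), -15632) = Rational(-62527, 4)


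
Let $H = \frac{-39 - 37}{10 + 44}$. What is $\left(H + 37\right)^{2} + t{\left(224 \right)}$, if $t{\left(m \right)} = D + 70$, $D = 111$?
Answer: $\frac{1055470}{729} \approx 1447.8$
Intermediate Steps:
$H = - \frac{38}{27}$ ($H = - \frac{76}{54} = \left(-76\right) \frac{1}{54} = - \frac{38}{27} \approx -1.4074$)
$t{\left(m \right)} = 181$ ($t{\left(m \right)} = 111 + 70 = 181$)
$\left(H + 37\right)^{2} + t{\left(224 \right)} = \left(- \frac{38}{27} + 37\right)^{2} + 181 = \left(\frac{961}{27}\right)^{2} + 181 = \frac{923521}{729} + 181 = \frac{1055470}{729}$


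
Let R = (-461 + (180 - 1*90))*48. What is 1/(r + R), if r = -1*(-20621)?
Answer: 1/2813 ≈ 0.00035549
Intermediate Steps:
r = 20621
R = -17808 (R = (-461 + (180 - 90))*48 = (-461 + 90)*48 = -371*48 = -17808)
1/(r + R) = 1/(20621 - 17808) = 1/2813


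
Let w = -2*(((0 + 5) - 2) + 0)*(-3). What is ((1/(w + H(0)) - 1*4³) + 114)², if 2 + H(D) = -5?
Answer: 303601/121 ≈ 2509.1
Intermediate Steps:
H(D) = -7 (H(D) = -2 - 5 = -7)
w = 18 (w = -2*((5 - 2) + 0)*(-3) = -2*(3 + 0)*(-3) = -2*3*(-3) = -1*6*(-3) = -6*(-3) = 18)
((1/(w + H(0)) - 1*4³) + 114)² = ((1/(18 - 7) - 1*4³) + 114)² = ((1/11 - 1*64) + 114)² = ((1/11 - 64) + 114)² = (-703/11 + 114)² = (551/11)² = 303601/121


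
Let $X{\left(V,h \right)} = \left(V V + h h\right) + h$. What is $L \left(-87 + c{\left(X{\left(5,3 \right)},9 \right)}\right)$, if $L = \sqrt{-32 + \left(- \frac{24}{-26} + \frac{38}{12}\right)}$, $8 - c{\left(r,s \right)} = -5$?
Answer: $- \frac{37 i \sqrt{169806}}{39} \approx - 390.94 i$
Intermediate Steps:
$X{\left(V,h \right)} = h + V^{2} + h^{2}$ ($X{\left(V,h \right)} = \left(V^{2} + h^{2}\right) + h = h + V^{2} + h^{2}$)
$c{\left(r,s \right)} = 13$ ($c{\left(r,s \right)} = 8 - -5 = 8 + 5 = 13$)
$L = \frac{i \sqrt{169806}}{78}$ ($L = \sqrt{-32 + \left(\left(-24\right) \left(- \frac{1}{26}\right) + 38 \cdot \frac{1}{12}\right)} = \sqrt{-32 + \left(\frac{12}{13} + \frac{19}{6}\right)} = \sqrt{-32 + \frac{319}{78}} = \sqrt{- \frac{2177}{78}} = \frac{i \sqrt{169806}}{78} \approx 5.283 i$)
$L \left(-87 + c{\left(X{\left(5,3 \right)},9 \right)}\right) = \frac{i \sqrt{169806}}{78} \left(-87 + 13\right) = \frac{i \sqrt{169806}}{78} \left(-74\right) = - \frac{37 i \sqrt{169806}}{39}$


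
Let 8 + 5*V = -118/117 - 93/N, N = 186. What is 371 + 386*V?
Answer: -42478/117 ≈ -363.06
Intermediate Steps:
V = -445/234 (V = -8/5 + (-118/117 - 93/186)/5 = -8/5 + (-118*1/117 - 93*1/186)/5 = -8/5 + (-118/117 - 1/2)/5 = -8/5 + (1/5)*(-353/234) = -8/5 - 353/1170 = -445/234 ≈ -1.9017)
371 + 386*V = 371 + 386*(-445/234) = 371 - 85885/117 = -42478/117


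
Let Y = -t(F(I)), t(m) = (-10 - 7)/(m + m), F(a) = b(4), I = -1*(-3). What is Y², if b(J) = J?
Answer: 289/64 ≈ 4.5156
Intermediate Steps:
I = 3
F(a) = 4
t(m) = -17/(2*m) (t(m) = -17*1/(2*m) = -17/(2*m))
Y = 17/8 (Y = -(-17)/(2*4) = -1*(-17/8) = 17/8 ≈ 2.1250)
Y² = (17/8)² = 289/64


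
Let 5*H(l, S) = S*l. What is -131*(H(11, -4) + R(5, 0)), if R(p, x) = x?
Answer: 5764/5 ≈ 1152.8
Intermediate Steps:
H(l, S) = S*l/5 (H(l, S) = (S*l)/5 = S*l/5)
-131*(H(11, -4) + R(5, 0)) = -131*((⅕)*(-4)*11 + 0) = -131*(-44/5 + 0) = -131*(-44/5) = 5764/5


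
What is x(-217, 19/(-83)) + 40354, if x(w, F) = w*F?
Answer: 3353505/83 ≈ 40404.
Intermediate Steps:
x(w, F) = F*w
x(-217, 19/(-83)) + 40354 = (19/(-83))*(-217) + 40354 = (19*(-1/83))*(-217) + 40354 = -19/83*(-217) + 40354 = 4123/83 + 40354 = 3353505/83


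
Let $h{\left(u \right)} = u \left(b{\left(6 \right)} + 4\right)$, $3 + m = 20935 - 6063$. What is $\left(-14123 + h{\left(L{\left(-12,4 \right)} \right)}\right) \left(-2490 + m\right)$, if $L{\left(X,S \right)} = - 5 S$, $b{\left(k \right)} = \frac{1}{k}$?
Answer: $- \frac{527580601}{3} \approx -1.7586 \cdot 10^{8}$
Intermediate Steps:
$m = 14869$ ($m = -3 + \left(20935 - 6063\right) = -3 + 14872 = 14869$)
$h{\left(u \right)} = \frac{25 u}{6}$ ($h{\left(u \right)} = u \left(\frac{1}{6} + 4\right) = u \frac{25}{6} = \frac{25 u}{6}$)
$\left(-14123 + h{\left(L{\left(-12,4 \right)} \right)}\right) \left(-2490 + m\right) = \left(-14123 + \frac{25 \left(\left(-5\right) 4\right)}{6}\right) \left(-2490 + 14869\right) = \left(-14123 + \frac{25}{6} \left(-20\right)\right) 12379 = \left(-14123 - \frac{250}{3}\right) 12379 = \left(- \frac{42619}{3}\right) 12379 = - \frac{527580601}{3}$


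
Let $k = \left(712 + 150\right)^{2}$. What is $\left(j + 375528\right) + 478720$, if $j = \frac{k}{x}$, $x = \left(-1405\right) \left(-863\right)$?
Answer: $\frac{1035789256764}{1212515} \approx 8.5425 \cdot 10^{5}$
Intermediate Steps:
$x = 1212515$
$k = 743044$ ($k = 862^{2} = 743044$)
$j = \frac{743044}{1212515} \approx 0.61281$
$\left(j + 375528\right) + 478720 = \left(\frac{743044}{1212515} + 375528\right) + 478720 = \frac{455334075964}{1212515} + 478720 = \frac{1035789256764}{1212515}$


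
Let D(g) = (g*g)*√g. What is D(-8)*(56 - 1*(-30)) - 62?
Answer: -62 + 11008*I*√2 ≈ -62.0 + 15568.0*I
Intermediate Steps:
D(g) = g^(5/2) (D(g) = g²*√g = g^(5/2))
D(-8)*(56 - 1*(-30)) - 62 = (-8)^(5/2)*(56 - 1*(-30)) - 62 = (128*I*√2)*(56 + 30) - 62 = (128*I*√2)*86 - 62 = 11008*I*√2 - 62 = -62 + 11008*I*√2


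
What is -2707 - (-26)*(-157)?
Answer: -6789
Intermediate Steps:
-2707 - (-26)*(-157) = -2707 - 1*4082 = -2707 - 4082 = -6789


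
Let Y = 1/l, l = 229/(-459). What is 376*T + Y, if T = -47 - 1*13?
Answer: -5166699/229 ≈ -22562.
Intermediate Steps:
l = -229/459 (l = 229*(-1/459) = -229/459 ≈ -0.49891)
Y = -459/229 (Y = 1/(-229/459) = -459/229 ≈ -2.0044)
T = -60 (T = -47 - 13 = -60)
376*T + Y = 376*(-60) - 459/229 = -22560 - 459/229 = -5166699/229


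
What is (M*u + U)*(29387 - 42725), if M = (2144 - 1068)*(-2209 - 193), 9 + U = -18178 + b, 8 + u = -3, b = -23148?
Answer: -378648974106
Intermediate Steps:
u = -11 (u = -8 - 3 = -11)
U = -41335 (U = -9 + (-18178 - 23148) = -9 - 41326 = -41335)
M = -2584552 (M = 1076*(-2402) = -2584552)
(M*u + U)*(29387 - 42725) = (-2584552*(-11) - 41335)*(29387 - 42725) = (28430072 - 41335)*(-13338) = 28388737*(-13338) = -378648974106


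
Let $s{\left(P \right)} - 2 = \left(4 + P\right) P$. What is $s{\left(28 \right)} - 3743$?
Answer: $-2845$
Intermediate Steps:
$s{\left(P \right)} = 2 + P \left(4 + P\right)$ ($s{\left(P \right)} = 2 + \left(4 + P\right) P = 2 + P \left(4 + P\right)$)
$s{\left(28 \right)} - 3743 = \left(2 + 28^{2} + 4 \cdot 28\right) - 3743 = \left(2 + 784 + 112\right) - 3743 = 898 - 3743 = -2845$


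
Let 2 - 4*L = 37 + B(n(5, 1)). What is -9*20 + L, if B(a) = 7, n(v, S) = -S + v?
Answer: -381/2 ≈ -190.50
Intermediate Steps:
n(v, S) = v - S
L = -21/2 (L = ½ - (37 + 7)/4 = ½ - ¼*44 = ½ - 11 = -21/2 ≈ -10.500)
-9*20 + L = -9*20 - 21/2 = -180 - 21/2 = -381/2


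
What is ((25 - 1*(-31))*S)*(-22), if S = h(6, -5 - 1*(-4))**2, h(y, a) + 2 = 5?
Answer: -11088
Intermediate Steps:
h(y, a) = 3 (h(y, a) = -2 + 5 = 3)
S = 9 (S = 3**2 = 9)
((25 - 1*(-31))*S)*(-22) = ((25 - 1*(-31))*9)*(-22) = ((25 + 31)*9)*(-22) = (56*9)*(-22) = 504*(-22) = -11088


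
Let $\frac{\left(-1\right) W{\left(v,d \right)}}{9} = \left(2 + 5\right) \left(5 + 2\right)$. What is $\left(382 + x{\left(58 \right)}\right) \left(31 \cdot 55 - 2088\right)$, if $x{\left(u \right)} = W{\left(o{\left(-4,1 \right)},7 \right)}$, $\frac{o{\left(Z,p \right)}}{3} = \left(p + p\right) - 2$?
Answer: $22597$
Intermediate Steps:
$o{\left(Z,p \right)} = -6 + 6 p$ ($o{\left(Z,p \right)} = 3 \left(\left(p + p\right) - 2\right) = 3 \left(2 p - 2\right) = 3 \left(-2 + 2 p\right) = -6 + 6 p$)
$W{\left(v,d \right)} = -441$ ($W{\left(v,d \right)} = - 9 \left(2 + 5\right) \left(5 + 2\right) = - 9 \cdot 7 \cdot 7 = \left(-9\right) 49 = -441$)
$x{\left(u \right)} = -441$
$\left(382 + x{\left(58 \right)}\right) \left(31 \cdot 55 - 2088\right) = \left(382 - 441\right) \left(31 \cdot 55 - 2088\right) = - 59 \left(1705 - 2088\right) = \left(-59\right) \left(-383\right) = 22597$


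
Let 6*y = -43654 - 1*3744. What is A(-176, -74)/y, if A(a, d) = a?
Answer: 528/23699 ≈ 0.022279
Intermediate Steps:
y = -23699/3 (y = (-43654 - 1*3744)/6 = (-43654 - 3744)/6 = (⅙)*(-47398) = -23699/3 ≈ -7899.7)
A(-176, -74)/y = -176/(-23699/3) = -176*(-3/23699) = 528/23699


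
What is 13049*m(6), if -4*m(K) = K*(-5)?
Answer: 195735/2 ≈ 97868.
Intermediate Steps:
m(K) = 5*K/4 (m(K) = -K*(-5)/4 = -(-5)*K/4 = 5*K/4)
13049*m(6) = 13049*((5/4)*6) = 13049*(15/2) = 195735/2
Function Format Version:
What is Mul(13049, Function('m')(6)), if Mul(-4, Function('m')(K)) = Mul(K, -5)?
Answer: Rational(195735, 2) ≈ 97868.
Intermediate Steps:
Function('m')(K) = Mul(Rational(5, 4), K) (Function('m')(K) = Mul(Rational(-1, 4), Mul(K, -5)) = Mul(Rational(-1, 4), Mul(-5, K)) = Mul(Rational(5, 4), K))
Mul(13049, Function('m')(6)) = Mul(13049, Mul(Rational(5, 4), 6)) = Mul(13049, Rational(15, 2)) = Rational(195735, 2)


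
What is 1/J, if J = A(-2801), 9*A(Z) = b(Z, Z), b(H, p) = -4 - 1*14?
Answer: -½ ≈ -0.50000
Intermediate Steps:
b(H, p) = -18 (b(H, p) = -4 - 14 = -18)
A(Z) = -2 (A(Z) = (⅑)*(-18) = -2)
J = -2
1/J = 1/(-2) = -½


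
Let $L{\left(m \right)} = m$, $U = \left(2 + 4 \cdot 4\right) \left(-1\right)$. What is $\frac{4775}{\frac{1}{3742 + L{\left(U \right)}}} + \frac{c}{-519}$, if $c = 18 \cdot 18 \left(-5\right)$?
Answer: $\frac{3076303840}{173} \approx 1.7782 \cdot 10^{7}$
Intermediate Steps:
$U = -18$ ($U = \left(2 + 16\right) \left(-1\right) = 18 \left(-1\right) = -18$)
$c = -1620$ ($c = 324 \left(-5\right) = -1620$)
$\frac{4775}{\frac{1}{3742 + L{\left(U \right)}}} + \frac{c}{-519} = \frac{4775}{\frac{1}{3742 - 18}} - \frac{1620}{-519} = \frac{4775}{\frac{1}{3724}} - - \frac{540}{173} = 4775 \frac{1}{\frac{1}{3724}} + \frac{540}{173} = 4775 \cdot 3724 + \frac{540}{173} = 17782100 + \frac{540}{173} = \frac{3076303840}{173}$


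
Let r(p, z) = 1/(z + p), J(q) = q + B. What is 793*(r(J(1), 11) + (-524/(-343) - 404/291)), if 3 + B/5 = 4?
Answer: 266699381/1696821 ≈ 157.18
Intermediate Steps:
B = 5 (B = -15 + 5*4 = -15 + 20 = 5)
J(q) = 5 + q (J(q) = q + 5 = 5 + q)
r(p, z) = 1/(p + z)
793*(r(J(1), 11) + (-524/(-343) - 404/291)) = 793*(1/((5 + 1) + 11) + (-524/(-343) - 404/291)) = 793*(1/(6 + 11) + (-524*(-1/343) - 404*1/291)) = 793*(1/17 + (524/343 - 404/291)) = 793*(1/17 + 13912/99813) = 793*(336317/1696821) = 266699381/1696821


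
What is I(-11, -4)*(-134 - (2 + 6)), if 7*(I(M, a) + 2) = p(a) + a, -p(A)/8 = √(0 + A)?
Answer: 2556/7 + 2272*I/7 ≈ 365.14 + 324.57*I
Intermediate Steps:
p(A) = -8*√A (p(A) = -8*√(0 + A) = -8*√A)
I(M, a) = -2 - 8*√a/7 + a/7 (I(M, a) = -2 + (-8*√a + a)/7 = -2 + (a - 8*√a)/7 = -2 + (-8*√a/7 + a/7) = -2 - 8*√a/7 + a/7)
I(-11, -4)*(-134 - (2 + 6)) = (-2 - 16*I/7 + (⅐)*(-4))*(-134 - (2 + 6)) = (-2 - 16*I/7 - 4/7)*(-134 - 1*8) = (-2 - 16*I/7 - 4/7)*(-134 - 8) = (-18/7 - 16*I/7)*(-142) = 2556/7 + 2272*I/7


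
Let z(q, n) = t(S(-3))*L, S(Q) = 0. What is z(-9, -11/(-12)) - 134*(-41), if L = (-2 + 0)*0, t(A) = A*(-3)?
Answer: 5494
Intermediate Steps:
t(A) = -3*A
L = 0 (L = -2*0 = 0)
z(q, n) = 0 (z(q, n) = -3*0*0 = 0*0 = 0)
z(-9, -11/(-12)) - 134*(-41) = 0 - 134*(-41) = 0 + 5494 = 5494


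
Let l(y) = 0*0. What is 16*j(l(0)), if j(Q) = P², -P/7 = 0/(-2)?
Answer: 0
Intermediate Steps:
P = 0 (P = -0/(-2) = -0*(-1)/2 = -7*0 = 0)
l(y) = 0
j(Q) = 0 (j(Q) = 0² = 0)
16*j(l(0)) = 16*0 = 0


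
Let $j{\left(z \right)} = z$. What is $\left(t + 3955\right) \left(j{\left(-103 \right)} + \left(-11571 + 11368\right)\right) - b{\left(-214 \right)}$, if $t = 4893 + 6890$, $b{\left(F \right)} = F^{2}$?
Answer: $-4861624$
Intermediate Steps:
$t = 11783$
$\left(t + 3955\right) \left(j{\left(-103 \right)} + \left(-11571 + 11368\right)\right) - b{\left(-214 \right)} = \left(11783 + 3955\right) \left(-103 + \left(-11571 + 11368\right)\right) - \left(-214\right)^{2} = 15738 \left(-103 - 203\right) - 45796 = 15738 \left(-306\right) - 45796 = -4815828 - 45796 = -4861624$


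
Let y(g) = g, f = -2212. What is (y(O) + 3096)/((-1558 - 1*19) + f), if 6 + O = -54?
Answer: -1012/1263 ≈ -0.80127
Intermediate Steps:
O = -60 (O = -6 - 54 = -60)
(y(O) + 3096)/((-1558 - 1*19) + f) = (-60 + 3096)/((-1558 - 1*19) - 2212) = 3036/((-1558 - 19) - 2212) = 3036/(-1577 - 2212) = 3036/(-3789) = 3036*(-1/3789) = -1012/1263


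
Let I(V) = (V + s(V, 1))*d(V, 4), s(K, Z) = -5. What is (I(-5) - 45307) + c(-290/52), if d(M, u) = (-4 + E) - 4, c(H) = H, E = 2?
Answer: -1176567/26 ≈ -45253.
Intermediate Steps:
d(M, u) = -6 (d(M, u) = (-4 + 2) - 4 = -2 - 4 = -6)
I(V) = 30 - 6*V (I(V) = (V - 5)*(-6) = (-5 + V)*(-6) = 30 - 6*V)
(I(-5) - 45307) + c(-290/52) = ((30 - 6*(-5)) - 45307) - 290/52 = ((30 + 30) - 45307) - 290*1/52 = (60 - 45307) - 145/26 = -45247 - 145/26 = -1176567/26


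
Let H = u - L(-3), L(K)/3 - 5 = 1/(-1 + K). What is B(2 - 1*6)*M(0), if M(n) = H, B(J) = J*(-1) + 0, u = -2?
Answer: -65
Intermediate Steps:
B(J) = -J (B(J) = -J + 0 = -J)
L(K) = 15 + 3/(-1 + K)
H = -65/4 (H = -2 - 3*(-4 + 5*(-3))/(-1 - 3) = -2 - 3*(-4 - 15)/(-4) = -2 - 3*(-1)*(-19)/4 = -2 - 1*57/4 = -2 - 57/4 = -65/4 ≈ -16.250)
M(n) = -65/4
B(2 - 1*6)*M(0) = -(2 - 1*6)*(-65/4) = -(2 - 6)*(-65/4) = -1*(-4)*(-65/4) = 4*(-65/4) = -65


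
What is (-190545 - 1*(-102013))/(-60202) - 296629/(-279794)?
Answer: 576059209/227623762 ≈ 2.5308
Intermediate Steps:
(-190545 - 1*(-102013))/(-60202) - 296629/(-279794) = (-190545 + 102013)*(-1/60202) - 296629*(-1/279794) = -88532*(-1/60202) + 8017/7562 = 44266/30101 + 8017/7562 = 576059209/227623762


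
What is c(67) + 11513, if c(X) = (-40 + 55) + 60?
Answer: 11588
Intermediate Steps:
c(X) = 75 (c(X) = 15 + 60 = 75)
c(67) + 11513 = 75 + 11513 = 11588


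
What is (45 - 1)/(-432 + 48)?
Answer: -11/96 ≈ -0.11458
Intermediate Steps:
(45 - 1)/(-432 + 48) = 44/(-384) = 44*(-1/384) = -11/96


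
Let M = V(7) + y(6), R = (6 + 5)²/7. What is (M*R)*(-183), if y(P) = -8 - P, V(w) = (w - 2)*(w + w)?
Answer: -177144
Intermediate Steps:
V(w) = 2*w*(-2 + w) (V(w) = (-2 + w)*(2*w) = 2*w*(-2 + w))
R = 121/7 (R = 11²*(⅐) = 121*(⅐) = 121/7 ≈ 17.286)
M = 56 (M = 2*7*(-2 + 7) + (-8 - 1*6) = 2*7*5 + (-8 - 6) = 70 - 14 = 56)
(M*R)*(-183) = (56*(121/7))*(-183) = 968*(-183) = -177144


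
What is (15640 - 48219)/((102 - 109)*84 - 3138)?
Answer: 32579/3726 ≈ 8.7437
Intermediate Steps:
(15640 - 48219)/((102 - 109)*84 - 3138) = -32579/(-7*84 - 3138) = -32579/(-588 - 3138) = -32579/(-3726) = -32579*(-1/3726) = 32579/3726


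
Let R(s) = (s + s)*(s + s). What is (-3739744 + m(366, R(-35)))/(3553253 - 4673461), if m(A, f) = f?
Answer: 933711/280052 ≈ 3.3341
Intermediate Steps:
R(s) = 4*s**2 (R(s) = (2*s)*(2*s) = 4*s**2)
(-3739744 + m(366, R(-35)))/(3553253 - 4673461) = (-3739744 + 4*(-35)**2)/(3553253 - 4673461) = (-3739744 + 4*1225)/(-1120208) = (-3739744 + 4900)*(-1/1120208) = -3734844*(-1/1120208) = 933711/280052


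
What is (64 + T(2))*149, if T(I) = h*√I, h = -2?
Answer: 9536 - 298*√2 ≈ 9114.6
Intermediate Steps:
T(I) = -2*√I
(64 + T(2))*149 = (64 - 2*√2)*149 = 9536 - 298*√2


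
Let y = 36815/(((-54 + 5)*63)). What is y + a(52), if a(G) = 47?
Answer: 108274/3087 ≈ 35.074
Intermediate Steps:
y = -36815/3087 (y = 36815/((-49*63)) = 36815/(-3087) = 36815*(-1/3087) = -36815/3087 ≈ -11.926)
y + a(52) = -36815/3087 + 47 = 108274/3087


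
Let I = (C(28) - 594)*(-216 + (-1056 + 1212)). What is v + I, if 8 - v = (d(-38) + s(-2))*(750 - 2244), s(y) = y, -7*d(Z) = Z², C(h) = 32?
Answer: -1942156/7 ≈ -2.7745e+5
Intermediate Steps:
d(Z) = -Z²/7
v = -2178196/7 (v = 8 - (-⅐*(-38)² - 2)*(750 - 2244) = 8 - (-⅐*1444 - 2)*(-1494) = 8 - (-1444/7 - 2)*(-1494) = 8 - (-1458)*(-1494)/7 = 8 - 1*2178252/7 = 8 - 2178252/7 = -2178196/7 ≈ -3.1117e+5)
I = 33720 (I = (32 - 594)*(-216 + (-1056 + 1212)) = -562*(-216 + 156) = -562*(-60) = 33720)
v + I = -2178196/7 + 33720 = -1942156/7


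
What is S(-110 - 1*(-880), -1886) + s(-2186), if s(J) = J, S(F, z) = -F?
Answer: -2956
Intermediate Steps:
S(-110 - 1*(-880), -1886) + s(-2186) = -(-110 - 1*(-880)) - 2186 = -(-110 + 880) - 2186 = -1*770 - 2186 = -770 - 2186 = -2956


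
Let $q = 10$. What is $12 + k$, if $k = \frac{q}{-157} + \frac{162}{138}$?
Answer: $\frac{47341}{3611} \approx 13.11$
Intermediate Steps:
$k = \frac{4009}{3611}$ ($k = \frac{10}{-157} + \frac{162}{138} = 10 \left(- \frac{1}{157}\right) + 162 \cdot \frac{1}{138} = - \frac{10}{157} + \frac{27}{23} = \frac{4009}{3611} \approx 1.1102$)
$12 + k = 12 + \frac{4009}{3611} = \frac{47341}{3611}$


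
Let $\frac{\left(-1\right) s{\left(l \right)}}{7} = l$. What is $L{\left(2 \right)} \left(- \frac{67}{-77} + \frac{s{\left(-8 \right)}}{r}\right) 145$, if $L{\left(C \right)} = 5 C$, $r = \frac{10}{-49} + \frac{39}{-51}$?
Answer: $- \frac{5129849150}{62139} \approx -82554.0$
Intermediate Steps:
$r = - \frac{807}{833}$ ($r = 10 \left(- \frac{1}{49}\right) + 39 \left(- \frac{1}{51}\right) = - \frac{10}{49} - \frac{13}{17} = - \frac{807}{833} \approx -0.96879$)
$s{\left(l \right)} = - 7 l$
$L{\left(2 \right)} \left(- \frac{67}{-77} + \frac{s{\left(-8 \right)}}{r}\right) 145 = 5 \cdot 2 \left(- \frac{67}{-77} + \frac{\left(-7\right) \left(-8\right)}{- \frac{807}{833}}\right) 145 = 10 \left(\left(-67\right) \left(- \frac{1}{77}\right) + 56 \left(- \frac{833}{807}\right)\right) 145 = 10 \left(\frac{67}{77} - \frac{46648}{807}\right) 145 = 10 \left(- \frac{3537827}{62139}\right) 145 = \left(- \frac{35378270}{62139}\right) 145 = - \frac{5129849150}{62139}$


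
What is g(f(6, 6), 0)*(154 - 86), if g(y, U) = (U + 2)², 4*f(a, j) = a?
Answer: 272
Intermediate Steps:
f(a, j) = a/4
g(y, U) = (2 + U)²
g(f(6, 6), 0)*(154 - 86) = (2 + 0)²*(154 - 86) = 2²*68 = 4*68 = 272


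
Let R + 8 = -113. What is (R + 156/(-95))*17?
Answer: -198067/95 ≈ -2084.9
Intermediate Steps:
R = -121 (R = -8 - 113 = -121)
(R + 156/(-95))*17 = (-121 + 156/(-95))*17 = (-121 + 156*(-1/95))*17 = (-121 - 156/95)*17 = -11651/95*17 = -198067/95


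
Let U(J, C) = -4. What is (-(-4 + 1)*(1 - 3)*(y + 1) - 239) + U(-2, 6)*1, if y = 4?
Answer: -273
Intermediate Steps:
(-(-4 + 1)*(1 - 3)*(y + 1) - 239) + U(-2, 6)*1 = (-(-4 + 1)*(1 - 3)*(4 + 1) - 239) - 4*1 = (-(-3*(-2))*5 - 239) - 4 = (-6*5 - 239) - 4 = (-1*30 - 239) - 4 = (-30 - 239) - 4 = -269 - 4 = -273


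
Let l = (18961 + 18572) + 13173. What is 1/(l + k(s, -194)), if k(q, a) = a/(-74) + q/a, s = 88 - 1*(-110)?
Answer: 3589/181989580 ≈ 1.9721e-5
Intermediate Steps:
s = 198 (s = 88 + 110 = 198)
k(q, a) = -a/74 + q/a (k(q, a) = a*(-1/74) + q/a = -a/74 + q/a)
l = 50706 (l = 37533 + 13173 = 50706)
1/(l + k(s, -194)) = 1/(50706 + (-1/74*(-194) + 198/(-194))) = 1/(50706 + (97/37 + 198*(-1/194))) = 1/(50706 + (97/37 - 99/97)) = 1/(50706 + 5746/3589) = 1/(181989580/3589) = 3589/181989580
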